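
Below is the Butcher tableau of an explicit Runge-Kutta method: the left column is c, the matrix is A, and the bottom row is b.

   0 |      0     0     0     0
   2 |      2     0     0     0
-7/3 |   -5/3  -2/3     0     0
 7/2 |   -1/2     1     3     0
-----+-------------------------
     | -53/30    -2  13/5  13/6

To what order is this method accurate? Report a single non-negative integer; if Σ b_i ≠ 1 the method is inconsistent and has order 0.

1

b = (-53/30, -2, 13/5, 13/6)
c = (0, 2, -7/3, 7/2)
Ac = (0, 0, -4/3, -5)
Σ b_i: (-53/30)·1 + (-2)·1 + 13/5·1 + 13/6·1 = 1 ✓
b·c: (-2)·2 + 13/5·(-7/3) + 13/6·7/2 = -149/60 ≠ 1/2 ⇒ order 1.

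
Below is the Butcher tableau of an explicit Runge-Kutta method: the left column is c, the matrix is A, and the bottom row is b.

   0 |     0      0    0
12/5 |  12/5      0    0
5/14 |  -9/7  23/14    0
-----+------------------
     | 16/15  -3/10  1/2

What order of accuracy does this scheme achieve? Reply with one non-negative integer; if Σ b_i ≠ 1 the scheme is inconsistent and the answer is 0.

0

b = (16/15, -3/10, 1/2)
c = (0, 12/5, 5/14)
Ac = (0, 0, 138/35)
Σ b_i: 16/15·1 + (-3/10)·1 + 1/2·1 = 19/15 ≠ 1 ⇒ order 0.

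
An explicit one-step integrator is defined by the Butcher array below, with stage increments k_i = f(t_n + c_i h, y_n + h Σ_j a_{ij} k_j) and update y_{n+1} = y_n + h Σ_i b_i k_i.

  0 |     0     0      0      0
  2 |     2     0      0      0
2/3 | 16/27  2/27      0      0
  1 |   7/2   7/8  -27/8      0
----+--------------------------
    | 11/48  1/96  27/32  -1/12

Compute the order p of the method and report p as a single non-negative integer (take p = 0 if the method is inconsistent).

4

b = (11/48, 1/96, 27/32, -1/12)
c = (0, 2, 2/3, 1)
Ac = (0, 0, 4/27, -1/2)
Σ b_i: 11/48·1 + 1/96·1 + 27/32·1 + (-1/12)·1 = 1 ✓
b·c: 1/96·2 + 27/32·2/3 + (-1/12)·1 = 1/2 ✓
b·c²: 1/96·4 + 27/32·4/9 + (-1/12)·1 = 1/3 ✓
b·Ac: 27/32·4/27 + (-1/12)·(-1/2) = 1/6 ✓
b·c³: 1/96·8 + 27/32·8/27 + (-1/12)·1 = 1/4 ✓
b·(c∘Ac): 27/32·8/81 + (-1/12)·(-1/2) = 1/8 ✓
b·Ac²: 27/32·8/27 + (-1/12)·2 = 1/12 ✓
b·A²c: (-1/12)·(-1/2) = 1/24 ✓; 4 stages ⇒ order 4.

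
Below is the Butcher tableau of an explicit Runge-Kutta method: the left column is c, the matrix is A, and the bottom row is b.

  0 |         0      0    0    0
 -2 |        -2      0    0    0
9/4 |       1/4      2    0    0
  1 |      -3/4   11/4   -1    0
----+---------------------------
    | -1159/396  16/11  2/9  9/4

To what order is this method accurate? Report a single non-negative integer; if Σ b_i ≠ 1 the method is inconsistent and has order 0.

b = (-1159/396, 16/11, 2/9, 9/4)
c = (0, -2, 9/4, 1)
Ac = (0, 0, -4, -31/4)
Σ b_i: (-1159/396)·1 + 16/11·1 + 2/9·1 + 9/4·1 = 1 ✓
b·c: 16/11·(-2) + 2/9·9/4 + 9/4·1 = -7/44 ≠ 1/2 ⇒ order 1.

1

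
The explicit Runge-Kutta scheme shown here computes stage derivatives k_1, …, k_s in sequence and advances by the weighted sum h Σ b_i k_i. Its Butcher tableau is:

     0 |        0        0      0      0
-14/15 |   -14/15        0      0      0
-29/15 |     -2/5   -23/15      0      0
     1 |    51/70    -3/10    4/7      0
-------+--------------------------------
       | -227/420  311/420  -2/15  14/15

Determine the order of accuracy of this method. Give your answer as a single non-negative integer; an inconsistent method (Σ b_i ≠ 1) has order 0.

b = (-227/420, 311/420, -2/15, 14/15)
c = (0, -14/15, -29/15, 1)
Ac = (0, 0, 322/225, -433/525)
Σ b_i: (-227/420)·1 + 311/420·1 + (-2/15)·1 + 14/15·1 = 1 ✓
b·c: 311/420·(-14/15) + (-2/15)·(-29/15) + 14/15·1 = 1/2 ✓
b·c²: 311/420·196/225 + (-2/15)·841/225 + 14/15·1 = 27/25 ≠ 1/3 ⇒ order 2.
b·Ac: (-2/15)·322/225 + 14/15·(-433/525) = -3242/3375 ≠ 1/6

2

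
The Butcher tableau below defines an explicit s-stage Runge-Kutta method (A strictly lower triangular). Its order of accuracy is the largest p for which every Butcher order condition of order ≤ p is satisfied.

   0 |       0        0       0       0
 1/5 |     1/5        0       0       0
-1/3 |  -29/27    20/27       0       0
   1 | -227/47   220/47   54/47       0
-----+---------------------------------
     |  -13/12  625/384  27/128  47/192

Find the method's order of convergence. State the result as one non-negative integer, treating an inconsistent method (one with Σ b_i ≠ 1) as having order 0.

b = (-13/12, 625/384, 27/128, 47/192)
c = (0, 1/5, -1/3, 1)
Ac = (0, 0, 4/27, 26/47)
Σ b_i: (-13/12)·1 + 625/384·1 + 27/128·1 + 47/192·1 = 1 ✓
b·c: 625/384·1/5 + 27/128·(-1/3) + 47/192·1 = 1/2 ✓
b·c²: 625/384·1/25 + 27/128·1/9 + 47/192·1 = 1/3 ✓
b·Ac: 27/128·4/27 + 47/192·26/47 = 1/6 ✓
b·c³: 625/384·1/125 + 27/128·(-1/27) + 47/192·1 = 1/4 ✓
b·(c∘Ac): 27/128·(-4/81) + 47/192·26/47 = 1/8 ✓
b·Ac²: 27/128·4/135 + 47/192·74/235 = 1/12 ✓
b·A²c: 47/192·8/47 = 1/24 ✓; 4 stages ⇒ order 4.

4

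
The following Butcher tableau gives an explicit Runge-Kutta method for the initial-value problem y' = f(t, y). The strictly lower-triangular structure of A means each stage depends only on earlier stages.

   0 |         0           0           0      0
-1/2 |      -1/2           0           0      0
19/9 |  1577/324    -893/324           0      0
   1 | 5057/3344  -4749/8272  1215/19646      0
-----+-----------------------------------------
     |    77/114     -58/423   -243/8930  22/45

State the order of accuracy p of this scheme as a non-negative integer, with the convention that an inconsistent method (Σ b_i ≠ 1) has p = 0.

b = (77/114, -58/423, -243/8930, 22/45)
c = (0, -1/2, 19/9, 1)
Ac = (0, 0, 893/648, 147/352)
Σ b_i: 77/114·1 + (-58/423)·1 + (-243/8930)·1 + 22/45·1 = 1 ✓
b·c: (-58/423)·(-1/2) + (-243/8930)·19/9 + 22/45·1 = 1/2 ✓
b·c²: (-58/423)·1/4 + (-243/8930)·361/81 + 22/45·1 = 1/3 ✓
b·Ac: (-243/8930)·893/648 + 22/45·147/352 = 1/6 ✓
b·c³: (-58/423)·(-1/8) + (-243/8930)·6859/729 + 22/45·1 = 1/4 ✓
b·(c∘Ac): (-243/8930)·16967/5832 + 22/45·147/352 = 1/8 ✓
b·Ac²: (-243/8930)·(-893/1296) + 22/45·93/704 = 1/12 ✓
b·A²c: 22/45·15/176 = 1/24 ✓; 4 stages ⇒ order 4.

4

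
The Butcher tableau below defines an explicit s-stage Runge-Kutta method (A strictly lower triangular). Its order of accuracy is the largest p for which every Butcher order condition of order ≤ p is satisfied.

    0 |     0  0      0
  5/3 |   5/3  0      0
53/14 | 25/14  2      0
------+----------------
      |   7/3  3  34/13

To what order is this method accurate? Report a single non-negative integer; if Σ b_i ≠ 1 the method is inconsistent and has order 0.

0

b = (7/3, 3, 34/13)
c = (0, 5/3, 53/14)
Ac = (0, 0, 10/3)
Σ b_i: 7/3·1 + 3·1 + 34/13·1 = 310/39 ≠ 1 ⇒ order 0.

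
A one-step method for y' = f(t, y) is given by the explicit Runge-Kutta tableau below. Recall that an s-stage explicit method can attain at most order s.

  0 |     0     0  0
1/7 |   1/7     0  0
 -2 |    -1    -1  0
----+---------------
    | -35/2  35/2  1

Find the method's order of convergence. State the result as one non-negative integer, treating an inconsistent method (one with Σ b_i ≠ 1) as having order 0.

2

b = (-35/2, 35/2, 1)
c = (0, 1/7, -2)
Ac = (0, 0, -1/7)
Σ b_i: (-35/2)·1 + 35/2·1 + 1·1 = 1 ✓
b·c: 35/2·1/7 + 1·(-2) = 1/2 ✓
b·c²: 35/2·1/49 + 1·4 = 61/14 ≠ 1/3 ⇒ order 2.
b·Ac: 1·(-1/7) = -1/7 ≠ 1/6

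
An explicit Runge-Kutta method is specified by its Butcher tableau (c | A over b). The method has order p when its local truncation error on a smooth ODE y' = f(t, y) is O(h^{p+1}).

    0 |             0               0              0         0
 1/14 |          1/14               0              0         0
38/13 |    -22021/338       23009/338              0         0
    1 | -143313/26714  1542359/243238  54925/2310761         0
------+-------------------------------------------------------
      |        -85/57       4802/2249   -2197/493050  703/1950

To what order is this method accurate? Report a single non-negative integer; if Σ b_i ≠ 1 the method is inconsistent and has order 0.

4

b = (-85/57, 4802/2249, -2197/493050, 703/1950)
c = (0, 1/14, 38/13, 1)
Ac = (0, 0, 3287/676, 1469/2812)
Σ b_i: (-85/57)·1 + 4802/2249·1 + (-2197/493050)·1 + 703/1950·1 = 1 ✓
b·c: 4802/2249·1/14 + (-2197/493050)·38/13 + 703/1950·1 = 1/2 ✓
b·c²: 4802/2249·1/196 + (-2197/493050)·1444/169 + 703/1950·1 = 1/3 ✓
b·Ac: (-2197/493050)·3287/676 + 703/1950·1469/2812 = 1/6 ✓
b·c³: 4802/2249·1/2744 + (-2197/493050)·54872/2197 + 703/1950·1 = 1/4 ✓
b·(c∘Ac): (-2197/493050)·62453/4394 + 703/1950·1469/2812 = 1/8 ✓
b·Ac²: (-2197/493050)·3287/9464 + 703/1950·9269/39368 = 1/12 ✓
b·A²c: 703/1950·325/2812 = 1/24 ✓; 4 stages ⇒ order 4.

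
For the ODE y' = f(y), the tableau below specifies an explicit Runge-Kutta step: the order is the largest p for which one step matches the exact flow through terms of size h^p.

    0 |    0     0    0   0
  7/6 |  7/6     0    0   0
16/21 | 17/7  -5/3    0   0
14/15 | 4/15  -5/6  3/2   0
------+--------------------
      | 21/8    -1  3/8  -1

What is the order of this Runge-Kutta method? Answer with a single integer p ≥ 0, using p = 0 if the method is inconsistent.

b = (21/8, -1, 3/8, -1)
c = (0, 7/6, 16/21, 14/15)
Ac = (0, 0, -35/18, 43/252)
Σ b_i: 21/8·1 + (-1)·1 + 3/8·1 + (-1)·1 = 1 ✓
b·c: (-1)·7/6 + 3/8·16/21 + (-1)·14/15 = -127/70 ≠ 1/2 ⇒ order 1.

1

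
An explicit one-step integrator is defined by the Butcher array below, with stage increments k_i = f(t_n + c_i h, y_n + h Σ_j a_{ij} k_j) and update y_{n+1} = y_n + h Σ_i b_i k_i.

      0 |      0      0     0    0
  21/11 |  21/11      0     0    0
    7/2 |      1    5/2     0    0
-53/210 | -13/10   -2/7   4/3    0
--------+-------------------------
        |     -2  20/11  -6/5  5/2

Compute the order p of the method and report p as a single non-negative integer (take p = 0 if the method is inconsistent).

b = (-2, 20/11, -6/5, 5/2)
c = (0, 21/11, 7/2, -53/210)
Ac = (0, 0, 105/22, 136/33)
Σ b_i: (-2)·1 + 20/11·1 + (-6/5)·1 + 5/2·1 = 123/110 ≠ 1 ⇒ order 0.

0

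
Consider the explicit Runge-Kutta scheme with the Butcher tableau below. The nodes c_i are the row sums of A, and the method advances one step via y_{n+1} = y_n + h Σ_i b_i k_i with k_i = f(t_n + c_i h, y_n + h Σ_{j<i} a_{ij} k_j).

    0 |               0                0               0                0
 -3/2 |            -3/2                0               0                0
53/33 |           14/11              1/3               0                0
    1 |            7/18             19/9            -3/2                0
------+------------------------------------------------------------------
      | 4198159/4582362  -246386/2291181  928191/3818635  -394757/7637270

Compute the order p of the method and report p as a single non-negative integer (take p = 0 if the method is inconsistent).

b = (4198159/4582362, -246386/2291181, 928191/3818635, -394757/7637270)
c = (0, -3/2, 53/33, 1)
Ac = (0, 0, -1/2, -184/33)
Σ b_i: 4198159/4582362·1 + (-246386/2291181)·1 + 928191/3818635·1 + (-394757/7637270)·1 = 1 ✓
b·c: (-246386/2291181)·(-3/2) + 928191/3818635·53/33 + (-394757/7637270)·1 = 1/2 ✓
b·c²: (-246386/2291181)·9/4 + 928191/3818635·2809/1089 + (-394757/7637270)·1 = 1/3 ✓
b·Ac: 928191/3818635·(-1/2) + (-394757/7637270)·(-184/33) = 1/6 ✓
b·c³: (-246386/2291181)·(-27/8) + 928191/3818635·148877/35937 + (-394757/7637270)·1 = 398675377/302435892 ≠ 1/4 ⇒ order 3.
b·(c∘Ac): 928191/3818635·(-53/66) + (-394757/7637270)·(-184/33) = 426203/4582362 ≠ 1/8
b·Ac²: 928191/3818635·3/4 + (-394757/7637270)·1279/1452 = 27576469/201623928 ≠ 1/12
b·A²c: (-394757/7637270)·3/4 = -1184271/30549080 ≠ 1/24

3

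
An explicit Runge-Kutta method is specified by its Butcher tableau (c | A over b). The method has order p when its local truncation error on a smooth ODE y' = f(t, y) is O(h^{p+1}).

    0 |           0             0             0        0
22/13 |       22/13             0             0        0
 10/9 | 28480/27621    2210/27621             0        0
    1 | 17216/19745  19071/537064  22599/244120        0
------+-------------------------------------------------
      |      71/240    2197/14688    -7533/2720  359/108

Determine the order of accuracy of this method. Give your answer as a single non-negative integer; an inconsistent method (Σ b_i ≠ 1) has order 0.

4

b = (71/240, 2197/14688, -7533/2720, 359/108)
c = (0, 22/13, 10/9, 1)
Ac = (0, 0, 340/2511, 117/718)
Σ b_i: 71/240·1 + 2197/14688·1 + (-7533/2720)·1 + 359/108·1 = 1 ✓
b·c: 2197/14688·22/13 + (-7533/2720)·10/9 + 359/108·1 = 1/2 ✓
b·c²: 2197/14688·484/169 + (-7533/2720)·100/81 + 359/108·1 = 1/3 ✓
b·Ac: (-7533/2720)·340/2511 + 359/108·117/718 = 1/6 ✓
b·c³: 2197/14688·10648/2197 + (-7533/2720)·1000/729 + 359/108·1 = 1/4 ✓
b·(c∘Ac): (-7533/2720)·3400/22599 + 359/108·117/718 = 1/8 ✓
b·Ac²: (-7533/2720)·7480/32643 + 359/108·1008/4667 = 1/12 ✓
b·A²c: 359/108·9/718 = 1/24 ✓; 4 stages ⇒ order 4.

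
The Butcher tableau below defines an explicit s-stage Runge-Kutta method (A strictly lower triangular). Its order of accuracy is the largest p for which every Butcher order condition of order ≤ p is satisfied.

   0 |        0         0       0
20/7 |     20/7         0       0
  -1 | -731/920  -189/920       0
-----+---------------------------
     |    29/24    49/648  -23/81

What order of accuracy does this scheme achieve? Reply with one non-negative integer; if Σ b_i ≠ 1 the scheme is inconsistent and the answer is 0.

3

b = (29/24, 49/648, -23/81)
c = (0, 20/7, -1)
Ac = (0, 0, -27/46)
Σ b_i: 29/24·1 + 49/648·1 + (-23/81)·1 = 1 ✓
b·c: 49/648·20/7 + (-23/81)·(-1) = 1/2 ✓
b·c²: 49/648·400/49 + (-23/81)·1 = 1/3 ✓
b·Ac: (-23/81)·(-27/46) = 1/6 ✓; 3 stages ⇒ order 3.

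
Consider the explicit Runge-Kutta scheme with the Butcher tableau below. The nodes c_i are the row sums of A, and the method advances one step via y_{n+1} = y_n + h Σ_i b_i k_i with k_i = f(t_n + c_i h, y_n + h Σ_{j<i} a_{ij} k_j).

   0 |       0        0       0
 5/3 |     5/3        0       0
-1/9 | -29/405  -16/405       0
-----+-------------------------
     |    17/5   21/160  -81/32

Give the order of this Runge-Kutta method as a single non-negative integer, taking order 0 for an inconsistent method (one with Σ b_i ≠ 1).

b = (17/5, 21/160, -81/32)
c = (0, 5/3, -1/9)
Ac = (0, 0, -16/243)
Σ b_i: 17/5·1 + 21/160·1 + (-81/32)·1 = 1 ✓
b·c: 21/160·5/3 + (-81/32)·(-1/9) = 1/2 ✓
b·c²: 21/160·25/9 + (-81/32)·1/81 = 1/3 ✓
b·Ac: (-81/32)·(-16/243) = 1/6 ✓; 3 stages ⇒ order 3.

3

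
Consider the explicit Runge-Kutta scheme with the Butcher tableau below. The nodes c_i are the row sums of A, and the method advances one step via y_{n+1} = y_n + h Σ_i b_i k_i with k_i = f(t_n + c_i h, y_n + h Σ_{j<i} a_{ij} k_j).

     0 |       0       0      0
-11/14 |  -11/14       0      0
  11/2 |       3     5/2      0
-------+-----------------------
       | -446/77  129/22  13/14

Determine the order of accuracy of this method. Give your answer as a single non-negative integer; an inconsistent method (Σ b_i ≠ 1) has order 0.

b = (-446/77, 129/22, 13/14)
c = (0, -11/14, 11/2)
Ac = (0, 0, -55/28)
Σ b_i: (-446/77)·1 + 129/22·1 + 13/14·1 = 1 ✓
b·c: 129/22·(-11/14) + 13/14·11/2 = 1/2 ✓
b·c²: 129/22·121/196 + 13/14·121/4 = 6215/196 ≠ 1/3 ⇒ order 2.
b·Ac: 13/14·(-55/28) = -715/392 ≠ 1/6

2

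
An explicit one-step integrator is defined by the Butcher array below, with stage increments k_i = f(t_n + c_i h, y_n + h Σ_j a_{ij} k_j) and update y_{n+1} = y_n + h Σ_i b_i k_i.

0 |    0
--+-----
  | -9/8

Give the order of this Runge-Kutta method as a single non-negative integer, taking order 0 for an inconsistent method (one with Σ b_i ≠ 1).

0

b = (-9/8)
c = (0)
Σ b_i: (-9/8)·1 = -9/8 ≠ 1 ⇒ order 0.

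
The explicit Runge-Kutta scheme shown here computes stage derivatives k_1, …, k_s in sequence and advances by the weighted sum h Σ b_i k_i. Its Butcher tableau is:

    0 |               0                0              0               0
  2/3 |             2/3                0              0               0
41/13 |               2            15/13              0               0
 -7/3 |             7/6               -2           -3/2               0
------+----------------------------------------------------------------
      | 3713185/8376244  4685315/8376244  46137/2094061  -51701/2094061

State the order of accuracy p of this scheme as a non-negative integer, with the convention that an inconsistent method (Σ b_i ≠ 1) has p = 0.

b = (3713185/8376244, 4685315/8376244, 46137/2094061, -51701/2094061)
c = (0, 2/3, 41/13, -7/3)
Ac = (0, 0, 10/13, -473/78)
Σ b_i: 3713185/8376244·1 + 4685315/8376244·1 + 46137/2094061·1 + (-51701/2094061)·1 = 1 ✓
b·c: 4685315/8376244·2/3 + 46137/2094061·41/13 + (-51701/2094061)·(-7/3) = 1/2 ✓
b·c²: 4685315/8376244·4/9 + 46137/2094061·1681/169 + (-51701/2094061)·49/9 = 1/3 ✓
b·Ac: 46137/2094061·10/13 + (-51701/2094061)·(-473/78) = 1/6 ✓
b·c³: 4685315/8376244·8/27 + 46137/2094061·68921/2197 + (-51701/2094061)·(-343/27) = 22060760/18846549 ≠ 1/4 ⇒ order 3.
b·(c∘Ac): 46137/2094061·410/169 + (-51701/2094061)·3311/234 = -11153107/37693098 ≠ 1/8
b·Ac²: 46137/2094061·20/39 + (-51701/2094061)·(-48091/3042) = 196794347/490010274 ≠ 1/12
b·A²c: (-51701/2094061)·(-15/13) = 59655/2094061 ≠ 1/24

3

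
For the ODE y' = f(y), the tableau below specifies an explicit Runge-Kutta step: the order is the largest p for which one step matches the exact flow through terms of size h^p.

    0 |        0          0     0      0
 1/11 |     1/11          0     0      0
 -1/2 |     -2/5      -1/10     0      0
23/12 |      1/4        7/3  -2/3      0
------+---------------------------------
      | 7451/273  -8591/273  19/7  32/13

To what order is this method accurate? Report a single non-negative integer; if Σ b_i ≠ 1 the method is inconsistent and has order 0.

b = (7451/273, -8591/273, 19/7, 32/13)
c = (0, 1/11, -1/2, 23/12)
Ac = (0, 0, -1/110, 6/11)
Σ b_i: 7451/273·1 + (-8591/273)·1 + 19/7·1 + 32/13·1 = 1 ✓
b·c: (-8591/273)·1/11 + 19/7·(-1/2) + 32/13·23/12 = 1/2 ✓
b·c²: (-8591/273)·1/121 + 19/7·1/4 + 32/13·529/144 = 30995/3276 ≠ 1/3 ⇒ order 2.
b·Ac: 19/7·(-1/110) + 32/13·6/11 = 13193/10010 ≠ 1/6

2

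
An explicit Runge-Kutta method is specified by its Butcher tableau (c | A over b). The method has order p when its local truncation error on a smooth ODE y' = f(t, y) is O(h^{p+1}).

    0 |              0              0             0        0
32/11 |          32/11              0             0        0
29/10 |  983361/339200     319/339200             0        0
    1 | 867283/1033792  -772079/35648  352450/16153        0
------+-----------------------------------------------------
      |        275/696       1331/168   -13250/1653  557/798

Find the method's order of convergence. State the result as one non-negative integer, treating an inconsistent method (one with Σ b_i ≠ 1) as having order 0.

b = (275/696, 1331/168, -13250/1653, 557/798)
c = (0, 32/11, 29/10, 1)
Ac = (0, 0, 29/10600, 301/1114)
Σ b_i: 275/696·1 + 1331/168·1 + (-13250/1653)·1 + 557/798·1 = 1 ✓
b·c: 1331/168·32/11 + (-13250/1653)·29/10 + 557/798·1 = 1/2 ✓
b·c²: 1331/168·1024/121 + (-13250/1653)·841/100 + 557/798·1 = 1/3 ✓
b·Ac: (-13250/1653)·29/10600 + 557/798·301/1114 = 1/6 ✓
b·c³: 1331/168·32768/1331 + (-13250/1653)·24389/1000 + 557/798·1 = 1/4 ✓
b·(c∘Ac): (-13250/1653)·841/106000 + 557/798·301/1114 = 1/8 ✓
b·Ac²: (-13250/1653)·116/14575 + 557/798·2583/12254 = 1/12 ✓
b·A²c: 557/798·133/2228 = 1/24 ✓; 4 stages ⇒ order 4.

4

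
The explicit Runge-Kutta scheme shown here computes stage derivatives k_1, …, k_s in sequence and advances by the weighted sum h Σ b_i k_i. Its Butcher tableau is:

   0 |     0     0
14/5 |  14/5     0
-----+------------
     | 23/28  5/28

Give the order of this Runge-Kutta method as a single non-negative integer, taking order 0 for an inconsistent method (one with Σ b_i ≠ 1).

2

b = (23/28, 5/28)
c = (0, 14/5)
Σ b_i: 23/28·1 + 5/28·1 = 1 ✓
b·c: 5/28·14/5 = 1/2 ✓; 2 stages ⇒ order 2.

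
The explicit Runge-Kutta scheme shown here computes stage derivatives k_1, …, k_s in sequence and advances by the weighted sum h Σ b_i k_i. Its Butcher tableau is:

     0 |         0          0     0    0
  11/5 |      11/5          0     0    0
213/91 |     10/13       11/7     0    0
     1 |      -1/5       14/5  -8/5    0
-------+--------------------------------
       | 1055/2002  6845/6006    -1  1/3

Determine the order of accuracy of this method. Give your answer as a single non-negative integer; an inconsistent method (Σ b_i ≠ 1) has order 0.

b = (1055/2002, 6845/6006, -1, 1/3)
c = (0, 11/5, 213/91, 1)
Ac = (0, 0, 121/35, 5494/2275)
Σ b_i: 1055/2002·1 + 6845/6006·1 + (-1)·1 + 1/3·1 = 1 ✓
b·c: 6845/6006·11/5 + (-1)·213/91 + 1/3·1 = 1/2 ✓
b·c²: 6845/6006·121/25 + (-1)·45369/8281 + 1/3·1 = 30703/82810 ≠ 1/3 ⇒ order 2.
b·Ac: (-1)·121/35 + 1/3·5494/2275 = -18101/6825 ≠ 1/6

2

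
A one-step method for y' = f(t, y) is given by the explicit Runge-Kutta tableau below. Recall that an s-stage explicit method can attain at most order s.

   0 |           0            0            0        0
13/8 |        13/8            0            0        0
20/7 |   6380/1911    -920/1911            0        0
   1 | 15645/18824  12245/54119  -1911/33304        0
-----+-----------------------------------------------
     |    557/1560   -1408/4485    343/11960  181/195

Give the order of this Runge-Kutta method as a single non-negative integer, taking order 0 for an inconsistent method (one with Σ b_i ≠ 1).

4

b = (557/1560, -1408/4485, 343/11960, 181/195)
c = (0, 13/8, 20/7, 1)
Ac = (0, 0, -115/147, 295/1448)
Σ b_i: 557/1560·1 + (-1408/4485)·1 + 343/11960·1 + 181/195·1 = 1 ✓
b·c: (-1408/4485)·13/8 + 343/11960·20/7 + 181/195·1 = 1/2 ✓
b·c²: (-1408/4485)·169/64 + 343/11960·400/49 + 181/195·1 = 1/3 ✓
b·Ac: 343/11960·(-115/147) + 181/195·295/1448 = 1/6 ✓
b·c³: (-1408/4485)·2197/512 + 343/11960·8000/343 + 181/195·1 = 1/4 ✓
b·(c∘Ac): 343/11960·(-2300/1029) + 181/195·295/1448 = 1/8 ✓
b·Ac²: 343/11960·(-1495/1176) + 181/195·1495/11584 = 1/12 ✓
b·A²c: 181/195·65/1448 = 1/24 ✓; 4 stages ⇒ order 4.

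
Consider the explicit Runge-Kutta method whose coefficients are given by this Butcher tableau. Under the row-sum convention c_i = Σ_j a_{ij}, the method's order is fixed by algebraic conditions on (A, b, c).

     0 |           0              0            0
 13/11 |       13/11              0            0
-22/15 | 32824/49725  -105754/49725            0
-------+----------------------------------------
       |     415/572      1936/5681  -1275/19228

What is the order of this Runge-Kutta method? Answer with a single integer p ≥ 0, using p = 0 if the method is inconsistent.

3

b = (415/572, 1936/5681, -1275/19228)
c = (0, 13/11, -22/15)
Ac = (0, 0, -9614/3825)
Σ b_i: 415/572·1 + 1936/5681·1 + (-1275/19228)·1 = 1 ✓
b·c: 1936/5681·13/11 + (-1275/19228)·(-22/15) = 1/2 ✓
b·c²: 1936/5681·169/121 + (-1275/19228)·484/225 = 1/3 ✓
b·Ac: (-1275/19228)·(-9614/3825) = 1/6 ✓; 3 stages ⇒ order 3.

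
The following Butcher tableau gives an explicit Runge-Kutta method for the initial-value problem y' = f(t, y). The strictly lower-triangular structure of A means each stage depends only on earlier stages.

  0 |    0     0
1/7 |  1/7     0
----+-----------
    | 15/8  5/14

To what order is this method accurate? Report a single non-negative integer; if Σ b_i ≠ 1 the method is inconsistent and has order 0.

b = (15/8, 5/14)
c = (0, 1/7)
Σ b_i: 15/8·1 + 5/14·1 = 125/56 ≠ 1 ⇒ order 0.

0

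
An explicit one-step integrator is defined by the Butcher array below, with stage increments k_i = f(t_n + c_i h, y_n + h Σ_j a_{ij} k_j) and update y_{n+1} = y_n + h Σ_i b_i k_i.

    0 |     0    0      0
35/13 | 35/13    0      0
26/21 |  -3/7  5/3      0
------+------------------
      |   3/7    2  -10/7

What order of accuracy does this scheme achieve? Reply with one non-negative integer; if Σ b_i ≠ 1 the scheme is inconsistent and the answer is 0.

b = (3/7, 2, -10/7)
c = (0, 35/13, 26/21)
Ac = (0, 0, 175/39)
Σ b_i: 3/7·1 + 2·1 + (-10/7)·1 = 1 ✓
b·c: 2·35/13 + (-10/7)·26/21 = 6910/1911 ≠ 1/2 ⇒ order 1.

1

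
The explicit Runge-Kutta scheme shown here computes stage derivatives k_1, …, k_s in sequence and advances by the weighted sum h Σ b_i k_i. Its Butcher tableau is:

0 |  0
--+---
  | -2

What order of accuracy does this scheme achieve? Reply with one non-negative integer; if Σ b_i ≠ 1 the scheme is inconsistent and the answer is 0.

b = (-2)
c = (0)
Σ b_i: (-2)·1 = -2 ≠ 1 ⇒ order 0.

0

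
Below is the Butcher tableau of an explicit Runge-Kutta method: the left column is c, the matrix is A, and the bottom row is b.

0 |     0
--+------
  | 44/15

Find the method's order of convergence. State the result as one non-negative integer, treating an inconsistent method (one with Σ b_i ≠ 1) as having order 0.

b = (44/15)
c = (0)
Σ b_i: 44/15·1 = 44/15 ≠ 1 ⇒ order 0.

0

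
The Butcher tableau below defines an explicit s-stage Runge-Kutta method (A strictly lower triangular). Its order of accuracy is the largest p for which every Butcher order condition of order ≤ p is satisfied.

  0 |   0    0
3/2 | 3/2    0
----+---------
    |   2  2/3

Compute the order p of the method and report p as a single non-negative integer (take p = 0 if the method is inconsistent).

0

b = (2, 2/3)
c = (0, 3/2)
Σ b_i: 2·1 + 2/3·1 = 8/3 ≠ 1 ⇒ order 0.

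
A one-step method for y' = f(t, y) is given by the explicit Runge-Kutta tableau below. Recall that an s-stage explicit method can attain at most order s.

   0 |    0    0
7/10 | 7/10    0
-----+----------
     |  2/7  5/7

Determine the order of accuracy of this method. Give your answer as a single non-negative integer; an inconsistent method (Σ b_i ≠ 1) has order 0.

b = (2/7, 5/7)
c = (0, 7/10)
Σ b_i: 2/7·1 + 5/7·1 = 1 ✓
b·c: 5/7·7/10 = 1/2 ✓; 2 stages ⇒ order 2.

2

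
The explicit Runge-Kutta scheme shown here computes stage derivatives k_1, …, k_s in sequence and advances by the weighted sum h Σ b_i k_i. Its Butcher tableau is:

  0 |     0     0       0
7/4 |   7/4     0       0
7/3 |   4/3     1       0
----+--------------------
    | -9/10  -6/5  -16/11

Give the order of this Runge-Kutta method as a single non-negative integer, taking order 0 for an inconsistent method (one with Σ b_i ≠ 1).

b = (-9/10, -6/5, -16/11)
c = (0, 7/4, 7/3)
Ac = (0, 0, 7/4)
Σ b_i: (-9/10)·1 + (-6/5)·1 + (-16/11)·1 = -391/110 ≠ 1 ⇒ order 0.

0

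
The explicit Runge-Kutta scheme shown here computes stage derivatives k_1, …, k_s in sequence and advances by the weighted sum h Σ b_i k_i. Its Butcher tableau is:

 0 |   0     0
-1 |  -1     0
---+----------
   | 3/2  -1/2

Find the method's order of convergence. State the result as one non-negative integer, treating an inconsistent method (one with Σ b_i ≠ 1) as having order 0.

b = (3/2, -1/2)
c = (0, -1)
Σ b_i: 3/2·1 + (-1/2)·1 = 1 ✓
b·c: (-1/2)·(-1) = 1/2 ✓; 2 stages ⇒ order 2.

2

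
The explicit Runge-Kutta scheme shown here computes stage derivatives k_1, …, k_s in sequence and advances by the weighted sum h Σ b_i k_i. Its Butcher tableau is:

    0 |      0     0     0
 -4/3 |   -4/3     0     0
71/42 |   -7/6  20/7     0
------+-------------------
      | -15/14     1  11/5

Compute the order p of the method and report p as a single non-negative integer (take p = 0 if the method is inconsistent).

b = (-15/14, 1, 11/5)
c = (0, -4/3, 71/42)
Ac = (0, 0, -80/21)
Σ b_i: (-15/14)·1 + 1·1 + 11/5·1 = 149/70 ≠ 1 ⇒ order 0.

0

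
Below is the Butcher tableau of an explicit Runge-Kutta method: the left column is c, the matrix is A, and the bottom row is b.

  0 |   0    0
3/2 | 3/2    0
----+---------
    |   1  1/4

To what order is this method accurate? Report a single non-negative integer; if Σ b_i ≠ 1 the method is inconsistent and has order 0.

0

b = (1, 1/4)
c = (0, 3/2)
Σ b_i: 1·1 + 1/4·1 = 5/4 ≠ 1 ⇒ order 0.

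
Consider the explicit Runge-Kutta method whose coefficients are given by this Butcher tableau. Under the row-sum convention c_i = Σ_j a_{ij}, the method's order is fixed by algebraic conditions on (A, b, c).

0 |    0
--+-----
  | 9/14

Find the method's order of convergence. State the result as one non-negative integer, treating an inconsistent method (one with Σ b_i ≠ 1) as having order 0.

0

b = (9/14)
c = (0)
Σ b_i: 9/14·1 = 9/14 ≠ 1 ⇒ order 0.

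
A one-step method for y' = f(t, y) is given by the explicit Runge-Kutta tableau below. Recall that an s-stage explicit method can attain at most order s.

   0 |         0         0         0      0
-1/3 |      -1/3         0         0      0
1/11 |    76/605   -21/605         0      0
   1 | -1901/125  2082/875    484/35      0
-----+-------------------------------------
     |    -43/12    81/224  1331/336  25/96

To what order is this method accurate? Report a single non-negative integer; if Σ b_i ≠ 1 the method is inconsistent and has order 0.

4

b = (-43/12, 81/224, 1331/336, 25/96)
c = (0, -1/3, 1/11, 1)
Ac = (0, 0, 7/605, 58/125)
Σ b_i: (-43/12)·1 + 81/224·1 + 1331/336·1 + 25/96·1 = 1 ✓
b·c: 81/224·(-1/3) + 1331/336·1/11 + 25/96·1 = 1/2 ✓
b·c²: 81/224·1/9 + 1331/336·1/121 + 25/96·1 = 1/3 ✓
b·Ac: 1331/336·7/605 + 25/96·58/125 = 1/6 ✓
b·c³: 81/224·(-1/27) + 1331/336·1/1331 + 25/96·1 = 1/4 ✓
b·(c∘Ac): 1331/336·7/6655 + 25/96·58/125 = 1/8 ✓
b·Ac²: 1331/336·(-7/1815) + 25/96·142/375 = 1/12 ✓
b·A²c: 25/96·4/25 = 1/24 ✓; 4 stages ⇒ order 4.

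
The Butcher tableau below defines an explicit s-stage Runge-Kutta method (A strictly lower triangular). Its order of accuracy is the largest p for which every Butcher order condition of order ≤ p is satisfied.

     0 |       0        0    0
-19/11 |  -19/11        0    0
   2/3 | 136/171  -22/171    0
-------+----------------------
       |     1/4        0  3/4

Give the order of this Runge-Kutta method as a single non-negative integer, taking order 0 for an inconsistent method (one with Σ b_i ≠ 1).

b = (1/4, 0, 3/4)
c = (0, -19/11, 2/3)
Ac = (0, 0, 2/9)
Σ b_i: 1/4·1 + 3/4·1 = 1 ✓
b·c: 3/4·2/3 = 1/2 ✓
b·c²: 3/4·4/9 = 1/3 ✓
b·Ac: 3/4·2/9 = 1/6 ✓; 3 stages ⇒ order 3.

3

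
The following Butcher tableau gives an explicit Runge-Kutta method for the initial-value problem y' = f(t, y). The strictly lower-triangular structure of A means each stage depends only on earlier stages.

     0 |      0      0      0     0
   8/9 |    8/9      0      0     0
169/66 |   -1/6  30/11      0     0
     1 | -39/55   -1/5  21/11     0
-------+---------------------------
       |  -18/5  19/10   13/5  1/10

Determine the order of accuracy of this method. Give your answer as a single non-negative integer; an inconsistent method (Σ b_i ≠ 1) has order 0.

b = (-18/5, 19/10, 13/5, 1/10)
c = (0, 8/9, 169/66, 1)
Ac = (0, 0, 80/33, 51299/10890)
Σ b_i: (-18/5)·1 + 19/10·1 + 13/5·1 + 1/10·1 = 1 ✓
b·c: 19/10·8/9 + 13/5·169/66 + 1/10·1 = 4181/495 ≠ 1/2 ⇒ order 1.

1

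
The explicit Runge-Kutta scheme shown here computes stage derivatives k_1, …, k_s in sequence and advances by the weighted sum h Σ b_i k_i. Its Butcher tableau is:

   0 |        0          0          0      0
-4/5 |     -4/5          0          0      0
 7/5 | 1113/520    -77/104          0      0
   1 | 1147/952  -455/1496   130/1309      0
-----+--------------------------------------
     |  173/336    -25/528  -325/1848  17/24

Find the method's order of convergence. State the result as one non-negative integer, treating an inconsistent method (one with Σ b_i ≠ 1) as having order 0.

4

b = (173/336, -25/528, -325/1848, 17/24)
c = (0, -4/5, 7/5, 1)
Ac = (0, 0, 77/130, 13/34)
Σ b_i: 173/336·1 + (-25/528)·1 + (-325/1848)·1 + 17/24·1 = 1 ✓
b·c: (-25/528)·(-4/5) + (-325/1848)·7/5 + 17/24·1 = 1/2 ✓
b·c²: (-25/528)·16/25 + (-325/1848)·49/25 + 17/24·1 = 1/3 ✓
b·Ac: (-325/1848)·77/130 + 17/24·13/34 = 1/6 ✓
b·c³: (-25/528)·(-64/125) + (-325/1848)·343/125 + 17/24·1 = 1/4 ✓
b·(c∘Ac): (-325/1848)·539/650 + 17/24·13/34 = 1/8 ✓
b·Ac²: (-325/1848)·(-154/325) = 1/12 ✓
b·A²c: 17/24·1/17 = 1/24 ✓; 4 stages ⇒ order 4.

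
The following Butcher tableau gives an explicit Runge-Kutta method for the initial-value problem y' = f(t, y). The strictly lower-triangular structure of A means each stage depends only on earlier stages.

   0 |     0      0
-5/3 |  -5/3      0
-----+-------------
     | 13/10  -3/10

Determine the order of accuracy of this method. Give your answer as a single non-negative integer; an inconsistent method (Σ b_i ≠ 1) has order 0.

2

b = (13/10, -3/10)
c = (0, -5/3)
Σ b_i: 13/10·1 + (-3/10)·1 = 1 ✓
b·c: (-3/10)·(-5/3) = 1/2 ✓; 2 stages ⇒ order 2.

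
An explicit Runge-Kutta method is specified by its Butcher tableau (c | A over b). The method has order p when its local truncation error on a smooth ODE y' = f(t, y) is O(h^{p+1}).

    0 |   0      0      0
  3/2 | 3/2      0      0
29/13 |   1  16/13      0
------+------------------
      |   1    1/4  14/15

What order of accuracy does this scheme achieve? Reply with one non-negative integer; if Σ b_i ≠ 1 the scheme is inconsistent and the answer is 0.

0

b = (1, 1/4, 14/15)
c = (0, 3/2, 29/13)
Ac = (0, 0, 24/13)
Σ b_i: 1·1 + 1/4·1 + 14/15·1 = 131/60 ≠ 1 ⇒ order 0.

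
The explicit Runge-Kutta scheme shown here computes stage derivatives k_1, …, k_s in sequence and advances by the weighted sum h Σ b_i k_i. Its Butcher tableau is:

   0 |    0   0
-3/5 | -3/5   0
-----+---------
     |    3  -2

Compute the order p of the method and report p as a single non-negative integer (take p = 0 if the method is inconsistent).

1

b = (3, -2)
c = (0, -3/5)
Σ b_i: 3·1 + (-2)·1 = 1 ✓
b·c: (-2)·(-3/5) = 6/5 ≠ 1/2 ⇒ order 1.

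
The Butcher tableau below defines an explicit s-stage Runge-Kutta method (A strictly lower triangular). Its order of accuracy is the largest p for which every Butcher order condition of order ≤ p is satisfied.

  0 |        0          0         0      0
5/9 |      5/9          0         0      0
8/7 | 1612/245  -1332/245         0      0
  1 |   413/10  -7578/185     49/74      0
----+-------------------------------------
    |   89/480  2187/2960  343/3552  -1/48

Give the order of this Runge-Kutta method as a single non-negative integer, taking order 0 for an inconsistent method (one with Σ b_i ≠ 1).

4

b = (89/480, 2187/2960, 343/3552, -1/48)
c = (0, 5/9, 8/7, 1)
Ac = (0, 0, -148/49, -22)
Σ b_i: 89/480·1 + 2187/2960·1 + 343/3552·1 + (-1/48)·1 = 1 ✓
b·c: 2187/2960·5/9 + 343/3552·8/7 + (-1/48)·1 = 1/2 ✓
b·c²: 2187/2960·25/81 + 343/3552·64/49 + (-1/48)·1 = 1/3 ✓
b·Ac: 343/3552·(-148/49) + (-1/48)·(-22) = 1/6 ✓
b·c³: 2187/2960·125/729 + 343/3552·512/343 + (-1/48)·1 = 1/4 ✓
b·(c∘Ac): 343/3552·(-1184/343) + (-1/48)·(-22) = 1/8 ✓
b·Ac²: 343/3552·(-740/441) + (-1/48)·(-106/9) = 1/12 ✓
b·A²c: (-1/48)·(-2) = 1/24 ✓; 4 stages ⇒ order 4.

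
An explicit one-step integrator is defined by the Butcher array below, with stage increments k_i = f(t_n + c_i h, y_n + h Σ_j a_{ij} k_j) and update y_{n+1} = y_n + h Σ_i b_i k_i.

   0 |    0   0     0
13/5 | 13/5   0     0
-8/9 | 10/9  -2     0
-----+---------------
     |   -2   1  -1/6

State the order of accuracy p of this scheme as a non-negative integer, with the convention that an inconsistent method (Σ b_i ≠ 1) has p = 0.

0

b = (-2, 1, -1/6)
c = (0, 13/5, -8/9)
Ac = (0, 0, -26/5)
Σ b_i: (-2)·1 + 1·1 + (-1/6)·1 = -7/6 ≠ 1 ⇒ order 0.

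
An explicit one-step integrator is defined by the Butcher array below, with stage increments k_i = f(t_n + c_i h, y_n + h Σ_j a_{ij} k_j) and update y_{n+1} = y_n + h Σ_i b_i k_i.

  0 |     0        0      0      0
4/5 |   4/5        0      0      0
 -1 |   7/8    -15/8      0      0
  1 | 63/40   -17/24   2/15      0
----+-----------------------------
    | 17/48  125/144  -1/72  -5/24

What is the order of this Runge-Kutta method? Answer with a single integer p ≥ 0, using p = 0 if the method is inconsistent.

4

b = (17/48, 125/144, -1/72, -5/24)
c = (0, 4/5, -1, 1)
Ac = (0, 0, -3/2, -7/10)
Σ b_i: 17/48·1 + 125/144·1 + (-1/72)·1 + (-5/24)·1 = 1 ✓
b·c: 125/144·4/5 + (-1/72)·(-1) + (-5/24)·1 = 1/2 ✓
b·c²: 125/144·16/25 + (-1/72)·1 + (-5/24)·1 = 1/3 ✓
b·Ac: (-1/72)·(-3/2) + (-5/24)·(-7/10) = 1/6 ✓
b·c³: 125/144·64/125 + (-1/72)·(-1) + (-5/24)·1 = 1/4 ✓
b·(c∘Ac): (-1/72)·3/2 + (-5/24)·(-7/10) = 1/8 ✓
b·Ac²: (-1/72)·(-6/5) + (-5/24)·(-8/25) = 1/12 ✓
b·A²c: (-5/24)·(-1/5) = 1/24 ✓; 4 stages ⇒ order 4.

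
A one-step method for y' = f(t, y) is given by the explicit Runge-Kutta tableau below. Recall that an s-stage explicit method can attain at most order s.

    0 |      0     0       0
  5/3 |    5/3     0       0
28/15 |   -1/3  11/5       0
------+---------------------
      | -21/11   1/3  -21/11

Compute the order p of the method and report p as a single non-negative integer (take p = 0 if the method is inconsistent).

b = (-21/11, 1/3, -21/11)
c = (0, 5/3, 28/15)
Ac = (0, 0, 11/3)
Σ b_i: (-21/11)·1 + 1/3·1 + (-21/11)·1 = -115/33 ≠ 1 ⇒ order 0.

0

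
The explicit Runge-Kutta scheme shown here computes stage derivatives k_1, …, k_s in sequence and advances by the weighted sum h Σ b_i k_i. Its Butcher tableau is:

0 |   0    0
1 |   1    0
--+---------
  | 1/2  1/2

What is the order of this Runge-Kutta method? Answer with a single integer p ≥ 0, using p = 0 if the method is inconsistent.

b = (1/2, 1/2)
c = (0, 1)
Σ b_i: 1/2·1 + 1/2·1 = 1 ✓
b·c: 1/2·1 = 1/2 ✓; 2 stages ⇒ order 2.

2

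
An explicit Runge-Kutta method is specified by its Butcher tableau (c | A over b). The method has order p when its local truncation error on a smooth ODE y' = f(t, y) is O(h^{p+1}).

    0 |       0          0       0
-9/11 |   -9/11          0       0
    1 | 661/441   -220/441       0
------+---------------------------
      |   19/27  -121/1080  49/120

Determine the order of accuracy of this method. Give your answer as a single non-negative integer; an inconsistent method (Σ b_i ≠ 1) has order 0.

3

b = (19/27, -121/1080, 49/120)
c = (0, -9/11, 1)
Ac = (0, 0, 20/49)
Σ b_i: 19/27·1 + (-121/1080)·1 + 49/120·1 = 1 ✓
b·c: (-121/1080)·(-9/11) + 49/120·1 = 1/2 ✓
b·c²: (-121/1080)·81/121 + 49/120·1 = 1/3 ✓
b·Ac: 49/120·20/49 = 1/6 ✓; 3 stages ⇒ order 3.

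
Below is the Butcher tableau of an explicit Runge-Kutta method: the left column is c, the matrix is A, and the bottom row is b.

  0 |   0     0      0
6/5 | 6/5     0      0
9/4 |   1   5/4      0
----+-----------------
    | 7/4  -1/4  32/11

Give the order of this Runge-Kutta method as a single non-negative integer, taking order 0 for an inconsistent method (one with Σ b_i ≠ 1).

0

b = (7/4, -1/4, 32/11)
c = (0, 6/5, 9/4)
Ac = (0, 0, 3/2)
Σ b_i: 7/4·1 + (-1/4)·1 + 32/11·1 = 97/22 ≠ 1 ⇒ order 0.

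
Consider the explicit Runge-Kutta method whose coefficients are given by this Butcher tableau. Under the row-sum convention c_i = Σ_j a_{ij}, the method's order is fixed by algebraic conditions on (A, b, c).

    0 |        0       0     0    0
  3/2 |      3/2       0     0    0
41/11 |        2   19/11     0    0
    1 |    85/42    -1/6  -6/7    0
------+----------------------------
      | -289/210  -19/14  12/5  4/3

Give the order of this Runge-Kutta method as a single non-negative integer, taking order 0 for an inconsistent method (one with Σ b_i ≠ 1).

1

b = (-289/210, -19/14, 12/5, 4/3)
c = (0, 3/2, 41/11, 1)
Ac = (0, 0, 57/22, -1061/308)
Σ b_i: (-289/210)·1 + (-19/14)·1 + 12/5·1 + 4/3·1 = 1 ✓
b·c: (-19/14)·3/2 + 12/5·41/11 + 4/3·1 = 38083/4620 ≠ 1/2 ⇒ order 1.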